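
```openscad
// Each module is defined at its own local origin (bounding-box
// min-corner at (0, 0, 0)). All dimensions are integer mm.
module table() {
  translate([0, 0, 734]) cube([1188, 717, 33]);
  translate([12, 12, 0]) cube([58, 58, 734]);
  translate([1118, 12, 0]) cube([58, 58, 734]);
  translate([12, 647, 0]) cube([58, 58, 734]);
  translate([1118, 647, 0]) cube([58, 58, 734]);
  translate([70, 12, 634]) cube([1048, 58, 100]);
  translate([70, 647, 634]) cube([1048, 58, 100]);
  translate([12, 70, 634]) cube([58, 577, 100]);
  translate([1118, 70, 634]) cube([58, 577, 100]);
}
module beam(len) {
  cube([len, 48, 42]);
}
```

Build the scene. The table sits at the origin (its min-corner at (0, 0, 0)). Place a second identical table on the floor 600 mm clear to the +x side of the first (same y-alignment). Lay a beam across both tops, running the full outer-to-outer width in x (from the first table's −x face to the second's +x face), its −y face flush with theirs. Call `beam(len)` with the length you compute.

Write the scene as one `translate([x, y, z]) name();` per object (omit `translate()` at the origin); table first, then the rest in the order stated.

table();
translate([1788, 0, 0]) table();
translate([0, 0, 767]) beam(2976);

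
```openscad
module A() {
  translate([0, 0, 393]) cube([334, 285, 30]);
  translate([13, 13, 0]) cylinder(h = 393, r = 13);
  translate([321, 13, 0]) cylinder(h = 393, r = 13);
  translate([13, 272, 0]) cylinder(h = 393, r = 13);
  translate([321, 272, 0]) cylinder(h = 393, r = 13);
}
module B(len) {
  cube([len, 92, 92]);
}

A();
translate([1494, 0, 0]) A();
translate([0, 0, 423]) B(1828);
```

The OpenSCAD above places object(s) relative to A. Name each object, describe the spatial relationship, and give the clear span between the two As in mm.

Second stool starts at x = 1494; first ends at x = 334; clear span = 1494 − 334 = 1160 mm.

A is a stool. B is a beam. A beam spans the tops of two stools. The clear span between the two stools is 1160 mm.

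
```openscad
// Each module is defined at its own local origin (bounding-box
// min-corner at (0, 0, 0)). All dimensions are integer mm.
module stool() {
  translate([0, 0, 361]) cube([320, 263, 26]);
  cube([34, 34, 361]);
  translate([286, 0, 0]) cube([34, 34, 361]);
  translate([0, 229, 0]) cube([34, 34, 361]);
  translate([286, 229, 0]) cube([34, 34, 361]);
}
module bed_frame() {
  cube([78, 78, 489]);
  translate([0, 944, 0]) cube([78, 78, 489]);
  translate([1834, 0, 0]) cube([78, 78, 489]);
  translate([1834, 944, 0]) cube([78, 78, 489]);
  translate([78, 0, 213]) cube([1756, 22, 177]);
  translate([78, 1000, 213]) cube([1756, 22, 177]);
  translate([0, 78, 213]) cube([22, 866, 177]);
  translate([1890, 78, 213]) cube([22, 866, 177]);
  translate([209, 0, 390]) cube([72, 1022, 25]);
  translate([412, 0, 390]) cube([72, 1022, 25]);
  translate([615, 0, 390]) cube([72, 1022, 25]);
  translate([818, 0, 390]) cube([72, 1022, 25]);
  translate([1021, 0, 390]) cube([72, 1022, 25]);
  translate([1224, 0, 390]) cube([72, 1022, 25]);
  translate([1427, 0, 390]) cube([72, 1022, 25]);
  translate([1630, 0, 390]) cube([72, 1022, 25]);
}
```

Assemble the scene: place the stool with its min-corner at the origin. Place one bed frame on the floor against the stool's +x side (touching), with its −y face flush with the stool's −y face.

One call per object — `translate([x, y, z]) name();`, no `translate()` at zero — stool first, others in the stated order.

stool();
translate([320, 0, 0]) bed_frame();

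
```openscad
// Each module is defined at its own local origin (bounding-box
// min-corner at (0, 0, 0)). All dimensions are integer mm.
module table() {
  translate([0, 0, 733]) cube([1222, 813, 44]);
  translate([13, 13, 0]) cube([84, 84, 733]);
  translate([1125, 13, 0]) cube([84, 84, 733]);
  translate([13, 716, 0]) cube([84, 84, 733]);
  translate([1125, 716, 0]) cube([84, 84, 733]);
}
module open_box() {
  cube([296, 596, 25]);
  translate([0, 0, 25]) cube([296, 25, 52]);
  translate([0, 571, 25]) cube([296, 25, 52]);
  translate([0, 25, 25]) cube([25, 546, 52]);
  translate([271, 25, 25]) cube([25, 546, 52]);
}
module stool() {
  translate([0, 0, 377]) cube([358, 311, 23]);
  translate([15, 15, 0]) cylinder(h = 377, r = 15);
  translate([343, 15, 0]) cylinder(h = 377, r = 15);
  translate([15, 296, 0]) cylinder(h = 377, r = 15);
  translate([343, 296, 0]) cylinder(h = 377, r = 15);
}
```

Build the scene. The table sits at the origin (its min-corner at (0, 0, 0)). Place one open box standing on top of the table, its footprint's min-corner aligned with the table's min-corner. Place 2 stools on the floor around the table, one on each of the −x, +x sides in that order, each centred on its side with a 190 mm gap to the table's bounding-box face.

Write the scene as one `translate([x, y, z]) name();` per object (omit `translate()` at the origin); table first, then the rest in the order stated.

table();
translate([0, 0, 777]) open_box();
translate([-548, 251, 0]) stool();
translate([1412, 251, 0]) stool();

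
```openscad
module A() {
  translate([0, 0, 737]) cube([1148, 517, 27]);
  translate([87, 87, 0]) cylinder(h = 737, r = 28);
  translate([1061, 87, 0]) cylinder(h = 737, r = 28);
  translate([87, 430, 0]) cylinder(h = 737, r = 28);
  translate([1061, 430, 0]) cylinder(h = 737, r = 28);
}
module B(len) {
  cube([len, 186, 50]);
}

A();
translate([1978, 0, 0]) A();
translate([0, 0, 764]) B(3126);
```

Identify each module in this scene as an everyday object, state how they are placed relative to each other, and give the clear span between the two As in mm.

A is a table. B is a beam. A beam spans the tops of two tables. The clear span between the two tables is 830 mm.

Second table starts at x = 1978; first ends at x = 1148; clear span = 1978 − 1148 = 830 mm.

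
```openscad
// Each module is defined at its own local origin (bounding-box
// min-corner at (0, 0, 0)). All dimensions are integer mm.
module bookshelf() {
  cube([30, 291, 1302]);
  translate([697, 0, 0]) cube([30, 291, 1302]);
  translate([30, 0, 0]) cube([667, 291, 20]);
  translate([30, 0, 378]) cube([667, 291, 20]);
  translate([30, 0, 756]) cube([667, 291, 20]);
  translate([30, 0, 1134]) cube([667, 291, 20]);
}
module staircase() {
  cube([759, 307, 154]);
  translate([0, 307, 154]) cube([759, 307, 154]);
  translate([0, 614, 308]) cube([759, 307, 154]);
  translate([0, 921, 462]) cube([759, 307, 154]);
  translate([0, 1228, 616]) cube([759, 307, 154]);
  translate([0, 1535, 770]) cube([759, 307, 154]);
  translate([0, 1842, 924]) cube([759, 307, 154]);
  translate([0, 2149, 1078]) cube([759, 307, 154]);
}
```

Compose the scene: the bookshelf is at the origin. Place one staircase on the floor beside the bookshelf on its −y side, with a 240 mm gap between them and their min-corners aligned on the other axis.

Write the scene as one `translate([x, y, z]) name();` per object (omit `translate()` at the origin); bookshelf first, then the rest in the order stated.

bookshelf();
translate([0, -2696, 0]) staircase();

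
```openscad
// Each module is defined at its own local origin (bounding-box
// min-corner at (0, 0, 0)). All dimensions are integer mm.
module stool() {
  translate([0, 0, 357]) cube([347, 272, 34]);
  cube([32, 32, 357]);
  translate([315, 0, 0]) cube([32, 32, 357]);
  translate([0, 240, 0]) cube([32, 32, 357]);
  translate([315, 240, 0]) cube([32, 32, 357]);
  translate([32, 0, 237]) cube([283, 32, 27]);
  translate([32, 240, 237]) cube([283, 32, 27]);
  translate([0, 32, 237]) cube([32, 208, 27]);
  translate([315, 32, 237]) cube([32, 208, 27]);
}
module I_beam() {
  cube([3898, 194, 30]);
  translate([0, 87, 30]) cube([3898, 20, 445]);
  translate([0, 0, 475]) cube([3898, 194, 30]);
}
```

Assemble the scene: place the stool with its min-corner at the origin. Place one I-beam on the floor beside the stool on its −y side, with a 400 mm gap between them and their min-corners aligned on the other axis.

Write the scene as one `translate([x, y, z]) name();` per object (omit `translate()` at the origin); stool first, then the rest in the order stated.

stool();
translate([0, -594, 0]) I_beam();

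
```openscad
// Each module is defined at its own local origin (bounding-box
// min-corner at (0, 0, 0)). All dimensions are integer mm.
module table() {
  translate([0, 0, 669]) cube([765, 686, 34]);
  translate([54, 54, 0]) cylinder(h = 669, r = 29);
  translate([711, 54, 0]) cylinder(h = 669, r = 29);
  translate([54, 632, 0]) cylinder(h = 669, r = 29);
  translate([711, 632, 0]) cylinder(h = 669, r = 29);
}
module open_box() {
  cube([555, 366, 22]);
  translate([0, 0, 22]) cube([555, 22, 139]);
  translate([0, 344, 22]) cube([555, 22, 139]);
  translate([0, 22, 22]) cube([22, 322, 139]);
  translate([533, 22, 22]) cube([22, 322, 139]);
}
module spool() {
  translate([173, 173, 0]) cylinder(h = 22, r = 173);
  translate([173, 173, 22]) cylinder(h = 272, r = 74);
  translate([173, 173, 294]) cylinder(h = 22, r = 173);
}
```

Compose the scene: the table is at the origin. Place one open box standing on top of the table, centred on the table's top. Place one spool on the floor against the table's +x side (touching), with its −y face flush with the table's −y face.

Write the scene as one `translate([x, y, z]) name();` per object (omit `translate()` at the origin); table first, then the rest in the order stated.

table();
translate([105, 160, 703]) open_box();
translate([765, 0, 0]) spool();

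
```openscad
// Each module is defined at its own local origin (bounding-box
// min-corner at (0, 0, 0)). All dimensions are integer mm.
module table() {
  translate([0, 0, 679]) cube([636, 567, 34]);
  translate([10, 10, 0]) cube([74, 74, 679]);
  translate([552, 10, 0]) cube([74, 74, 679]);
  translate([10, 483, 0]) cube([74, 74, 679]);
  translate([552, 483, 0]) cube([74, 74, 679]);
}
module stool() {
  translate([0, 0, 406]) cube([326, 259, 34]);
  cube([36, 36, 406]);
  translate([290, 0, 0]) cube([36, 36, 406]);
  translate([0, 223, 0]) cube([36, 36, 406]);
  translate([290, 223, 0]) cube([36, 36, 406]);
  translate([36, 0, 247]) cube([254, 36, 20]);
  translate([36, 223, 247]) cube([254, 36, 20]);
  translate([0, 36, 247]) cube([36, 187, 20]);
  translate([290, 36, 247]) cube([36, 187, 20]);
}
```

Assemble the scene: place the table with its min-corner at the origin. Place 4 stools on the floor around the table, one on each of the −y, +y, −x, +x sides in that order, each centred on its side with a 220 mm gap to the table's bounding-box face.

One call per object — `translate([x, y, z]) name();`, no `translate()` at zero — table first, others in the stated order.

table();
translate([155, -479, 0]) stool();
translate([155, 787, 0]) stool();
translate([-546, 154, 0]) stool();
translate([856, 154, 0]) stool();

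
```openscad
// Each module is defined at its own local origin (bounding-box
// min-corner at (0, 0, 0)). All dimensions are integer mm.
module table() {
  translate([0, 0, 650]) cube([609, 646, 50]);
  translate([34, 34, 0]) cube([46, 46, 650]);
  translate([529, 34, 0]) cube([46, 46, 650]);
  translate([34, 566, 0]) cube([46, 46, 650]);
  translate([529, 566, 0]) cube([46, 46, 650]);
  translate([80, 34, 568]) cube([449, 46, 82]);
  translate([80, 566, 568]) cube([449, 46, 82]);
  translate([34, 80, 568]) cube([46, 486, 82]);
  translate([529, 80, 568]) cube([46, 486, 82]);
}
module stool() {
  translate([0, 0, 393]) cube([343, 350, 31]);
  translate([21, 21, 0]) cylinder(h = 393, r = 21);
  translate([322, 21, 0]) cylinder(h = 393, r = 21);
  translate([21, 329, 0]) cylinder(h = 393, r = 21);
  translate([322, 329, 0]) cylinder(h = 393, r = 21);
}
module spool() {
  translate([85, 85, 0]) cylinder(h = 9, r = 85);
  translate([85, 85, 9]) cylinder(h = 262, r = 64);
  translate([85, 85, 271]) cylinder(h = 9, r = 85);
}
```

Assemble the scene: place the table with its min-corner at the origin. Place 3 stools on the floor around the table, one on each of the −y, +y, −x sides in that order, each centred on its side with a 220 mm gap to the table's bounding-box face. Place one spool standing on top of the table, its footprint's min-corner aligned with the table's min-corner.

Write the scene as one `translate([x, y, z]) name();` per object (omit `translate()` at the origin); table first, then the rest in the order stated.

table();
translate([133, -570, 0]) stool();
translate([133, 866, 0]) stool();
translate([-563, 148, 0]) stool();
translate([0, 0, 700]) spool();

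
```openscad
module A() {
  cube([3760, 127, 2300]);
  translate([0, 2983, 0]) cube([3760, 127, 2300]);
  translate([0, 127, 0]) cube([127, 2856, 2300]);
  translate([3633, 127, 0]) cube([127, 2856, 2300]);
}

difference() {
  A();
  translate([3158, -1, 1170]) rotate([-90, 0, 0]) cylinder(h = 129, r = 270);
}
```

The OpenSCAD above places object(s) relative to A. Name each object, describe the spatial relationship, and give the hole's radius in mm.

A is a house frame. The house frame has a circular hole through its front wall. The hole's radius is 270 mm.

The subtracted cylinder has r = 270 mm.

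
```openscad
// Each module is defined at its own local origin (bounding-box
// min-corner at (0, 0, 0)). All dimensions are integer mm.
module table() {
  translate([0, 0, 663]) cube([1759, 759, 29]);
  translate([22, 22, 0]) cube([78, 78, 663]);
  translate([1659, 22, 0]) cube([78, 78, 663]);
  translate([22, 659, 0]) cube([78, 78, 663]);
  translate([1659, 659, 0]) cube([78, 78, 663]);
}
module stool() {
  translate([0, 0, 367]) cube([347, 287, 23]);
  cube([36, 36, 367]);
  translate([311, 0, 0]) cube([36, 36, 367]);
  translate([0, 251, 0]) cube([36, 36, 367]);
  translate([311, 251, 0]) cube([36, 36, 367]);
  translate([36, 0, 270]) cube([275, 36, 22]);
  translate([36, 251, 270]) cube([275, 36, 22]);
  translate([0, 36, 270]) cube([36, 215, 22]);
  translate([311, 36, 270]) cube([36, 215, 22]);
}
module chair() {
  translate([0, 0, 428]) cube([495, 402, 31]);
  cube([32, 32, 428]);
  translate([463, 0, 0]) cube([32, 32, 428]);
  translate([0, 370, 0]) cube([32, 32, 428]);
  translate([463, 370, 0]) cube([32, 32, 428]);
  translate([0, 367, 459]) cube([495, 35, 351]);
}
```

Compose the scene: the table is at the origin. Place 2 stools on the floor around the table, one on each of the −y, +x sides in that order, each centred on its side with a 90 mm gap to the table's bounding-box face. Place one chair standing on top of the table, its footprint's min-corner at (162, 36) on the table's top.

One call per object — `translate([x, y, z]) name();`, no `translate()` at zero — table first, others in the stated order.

table();
translate([706, -377, 0]) stool();
translate([1849, 236, 0]) stool();
translate([162, 36, 692]) chair();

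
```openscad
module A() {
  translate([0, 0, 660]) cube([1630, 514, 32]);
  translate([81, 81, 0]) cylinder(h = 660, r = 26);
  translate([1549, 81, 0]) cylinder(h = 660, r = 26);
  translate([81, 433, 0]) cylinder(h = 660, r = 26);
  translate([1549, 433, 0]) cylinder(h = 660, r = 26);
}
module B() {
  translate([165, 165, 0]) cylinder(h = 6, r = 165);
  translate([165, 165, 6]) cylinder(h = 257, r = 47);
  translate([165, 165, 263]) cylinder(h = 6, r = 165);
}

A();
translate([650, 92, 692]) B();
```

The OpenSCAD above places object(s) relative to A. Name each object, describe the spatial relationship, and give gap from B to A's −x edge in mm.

A is a table. B is a spool. The spool is on top of the table, centred. The gap from the spool to the table's −x edge is 650 mm.

The spool's min-x is at 650; the table's min-x is 0; gap = 650 mm.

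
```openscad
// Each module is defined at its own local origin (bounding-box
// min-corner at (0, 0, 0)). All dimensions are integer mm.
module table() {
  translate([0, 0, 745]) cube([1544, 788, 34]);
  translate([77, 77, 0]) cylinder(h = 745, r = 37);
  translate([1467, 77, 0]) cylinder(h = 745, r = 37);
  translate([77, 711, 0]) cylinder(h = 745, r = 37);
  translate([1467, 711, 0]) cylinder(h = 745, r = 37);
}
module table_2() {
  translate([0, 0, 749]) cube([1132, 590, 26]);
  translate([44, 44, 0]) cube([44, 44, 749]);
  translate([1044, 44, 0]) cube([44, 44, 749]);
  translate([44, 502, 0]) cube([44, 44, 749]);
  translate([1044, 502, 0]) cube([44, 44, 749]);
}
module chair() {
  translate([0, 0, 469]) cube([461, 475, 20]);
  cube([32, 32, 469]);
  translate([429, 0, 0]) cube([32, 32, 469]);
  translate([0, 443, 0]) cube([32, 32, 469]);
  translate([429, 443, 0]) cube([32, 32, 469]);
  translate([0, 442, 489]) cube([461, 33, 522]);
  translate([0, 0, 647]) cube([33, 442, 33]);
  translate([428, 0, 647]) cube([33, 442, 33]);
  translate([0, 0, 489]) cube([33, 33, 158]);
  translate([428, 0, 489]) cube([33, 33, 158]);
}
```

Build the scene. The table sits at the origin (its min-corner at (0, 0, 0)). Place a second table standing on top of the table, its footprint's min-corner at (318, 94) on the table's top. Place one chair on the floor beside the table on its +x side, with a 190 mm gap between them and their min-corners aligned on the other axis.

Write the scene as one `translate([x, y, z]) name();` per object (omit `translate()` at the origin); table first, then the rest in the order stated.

table();
translate([318, 94, 779]) table_2();
translate([1734, 0, 0]) chair();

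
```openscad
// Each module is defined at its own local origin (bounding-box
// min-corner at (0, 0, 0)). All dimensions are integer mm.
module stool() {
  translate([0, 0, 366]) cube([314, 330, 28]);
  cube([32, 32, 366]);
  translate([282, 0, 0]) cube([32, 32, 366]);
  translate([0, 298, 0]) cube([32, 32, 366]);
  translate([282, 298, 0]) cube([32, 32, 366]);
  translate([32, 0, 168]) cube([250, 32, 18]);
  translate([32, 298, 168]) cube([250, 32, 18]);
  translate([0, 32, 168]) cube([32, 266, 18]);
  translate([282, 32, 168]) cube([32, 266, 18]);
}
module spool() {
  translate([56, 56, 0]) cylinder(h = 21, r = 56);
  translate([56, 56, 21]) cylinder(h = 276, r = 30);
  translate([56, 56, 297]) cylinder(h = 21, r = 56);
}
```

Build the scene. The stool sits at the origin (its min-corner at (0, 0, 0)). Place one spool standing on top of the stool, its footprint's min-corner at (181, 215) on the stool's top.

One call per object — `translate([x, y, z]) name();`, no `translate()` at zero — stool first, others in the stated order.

stool();
translate([181, 215, 394]) spool();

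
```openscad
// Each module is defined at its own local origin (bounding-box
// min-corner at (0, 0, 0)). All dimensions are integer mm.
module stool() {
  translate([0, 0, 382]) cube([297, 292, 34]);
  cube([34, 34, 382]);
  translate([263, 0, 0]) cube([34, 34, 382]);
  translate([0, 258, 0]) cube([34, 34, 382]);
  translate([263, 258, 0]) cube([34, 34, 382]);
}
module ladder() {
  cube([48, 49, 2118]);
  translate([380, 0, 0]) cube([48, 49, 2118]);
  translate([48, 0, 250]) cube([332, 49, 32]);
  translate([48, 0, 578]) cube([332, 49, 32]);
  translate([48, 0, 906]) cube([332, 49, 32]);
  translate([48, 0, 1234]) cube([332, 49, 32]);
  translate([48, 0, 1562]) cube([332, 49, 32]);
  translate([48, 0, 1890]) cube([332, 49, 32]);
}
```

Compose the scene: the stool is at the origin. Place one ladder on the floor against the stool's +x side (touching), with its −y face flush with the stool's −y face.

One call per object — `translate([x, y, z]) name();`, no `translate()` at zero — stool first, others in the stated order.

stool();
translate([297, 0, 0]) ladder();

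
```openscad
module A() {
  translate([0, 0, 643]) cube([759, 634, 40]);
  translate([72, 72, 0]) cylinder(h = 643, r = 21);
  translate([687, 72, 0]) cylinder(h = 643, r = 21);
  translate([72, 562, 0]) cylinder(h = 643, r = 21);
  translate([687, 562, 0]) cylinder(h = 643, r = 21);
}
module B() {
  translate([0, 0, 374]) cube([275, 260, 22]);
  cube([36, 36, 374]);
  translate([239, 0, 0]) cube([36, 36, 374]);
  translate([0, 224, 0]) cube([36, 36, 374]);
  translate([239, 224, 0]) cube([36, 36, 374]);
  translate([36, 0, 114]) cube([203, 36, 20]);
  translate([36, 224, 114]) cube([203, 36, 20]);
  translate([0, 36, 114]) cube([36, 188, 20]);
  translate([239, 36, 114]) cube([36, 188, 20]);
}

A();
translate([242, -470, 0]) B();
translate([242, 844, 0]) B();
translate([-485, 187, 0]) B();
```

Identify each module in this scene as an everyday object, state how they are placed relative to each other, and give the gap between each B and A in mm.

Each stool's nearest face is 210 mm from the table's bounding box.

A is a table. B is a stool. Three stools sit around the table at the −y, +y, −x sides. The gap between each stool and the table is 210 mm.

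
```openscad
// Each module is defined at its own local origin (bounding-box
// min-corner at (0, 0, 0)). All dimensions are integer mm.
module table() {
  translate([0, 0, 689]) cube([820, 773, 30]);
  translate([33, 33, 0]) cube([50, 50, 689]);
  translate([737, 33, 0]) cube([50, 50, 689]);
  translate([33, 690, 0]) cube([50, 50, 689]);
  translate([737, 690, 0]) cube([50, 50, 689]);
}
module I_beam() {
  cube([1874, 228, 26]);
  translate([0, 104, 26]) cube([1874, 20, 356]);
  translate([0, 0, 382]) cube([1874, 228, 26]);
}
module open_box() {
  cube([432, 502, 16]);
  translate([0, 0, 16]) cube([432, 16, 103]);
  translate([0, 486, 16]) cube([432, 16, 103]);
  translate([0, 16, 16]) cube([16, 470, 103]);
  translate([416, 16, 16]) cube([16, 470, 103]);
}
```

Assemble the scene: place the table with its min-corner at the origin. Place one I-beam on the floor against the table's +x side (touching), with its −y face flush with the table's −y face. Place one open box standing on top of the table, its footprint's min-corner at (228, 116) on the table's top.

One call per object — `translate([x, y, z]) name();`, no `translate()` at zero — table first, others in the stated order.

table();
translate([820, 0, 0]) I_beam();
translate([228, 116, 719]) open_box();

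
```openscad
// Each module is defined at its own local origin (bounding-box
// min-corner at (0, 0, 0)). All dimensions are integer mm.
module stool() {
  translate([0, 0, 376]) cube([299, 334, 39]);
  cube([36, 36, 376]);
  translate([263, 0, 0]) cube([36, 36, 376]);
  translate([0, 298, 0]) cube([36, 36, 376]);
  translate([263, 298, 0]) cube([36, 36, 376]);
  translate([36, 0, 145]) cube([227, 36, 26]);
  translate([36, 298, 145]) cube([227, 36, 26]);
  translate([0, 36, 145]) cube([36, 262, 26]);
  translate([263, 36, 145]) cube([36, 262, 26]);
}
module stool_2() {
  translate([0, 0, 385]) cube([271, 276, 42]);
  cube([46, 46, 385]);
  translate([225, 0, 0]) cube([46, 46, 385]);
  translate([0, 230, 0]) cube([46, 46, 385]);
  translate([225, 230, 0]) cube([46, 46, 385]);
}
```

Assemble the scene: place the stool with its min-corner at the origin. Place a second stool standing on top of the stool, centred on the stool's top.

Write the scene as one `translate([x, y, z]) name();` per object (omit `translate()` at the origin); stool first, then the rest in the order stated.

stool();
translate([14, 29, 415]) stool_2();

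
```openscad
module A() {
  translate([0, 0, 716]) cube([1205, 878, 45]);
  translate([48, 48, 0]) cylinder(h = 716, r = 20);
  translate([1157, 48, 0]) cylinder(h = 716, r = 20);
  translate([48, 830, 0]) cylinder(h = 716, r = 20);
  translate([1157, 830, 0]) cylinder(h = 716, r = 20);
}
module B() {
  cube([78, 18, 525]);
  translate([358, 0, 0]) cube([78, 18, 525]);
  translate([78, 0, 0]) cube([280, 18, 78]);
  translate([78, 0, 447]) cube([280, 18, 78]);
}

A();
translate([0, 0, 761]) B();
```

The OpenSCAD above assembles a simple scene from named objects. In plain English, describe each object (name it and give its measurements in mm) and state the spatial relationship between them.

A is a table with a 1205×878 mm rectangular top, 45 mm thick, top surface at z = 761 mm, supported by four round legs of 40 mm diameter, each leg's bounding box inset 28 mm from the nearest pair of top edges, running from the floor.

B is a rectangular picture frame lying in the x–z plane (depth along y). The opening is 280 mm wide (x) by 369 mm tall (z), surrounded by a border 78 mm wide on all four sides. The frame is 18 mm deep and is made of two full-height vertical stiles with two horizontal rails fitted between them.

The picture frame is on top of the table.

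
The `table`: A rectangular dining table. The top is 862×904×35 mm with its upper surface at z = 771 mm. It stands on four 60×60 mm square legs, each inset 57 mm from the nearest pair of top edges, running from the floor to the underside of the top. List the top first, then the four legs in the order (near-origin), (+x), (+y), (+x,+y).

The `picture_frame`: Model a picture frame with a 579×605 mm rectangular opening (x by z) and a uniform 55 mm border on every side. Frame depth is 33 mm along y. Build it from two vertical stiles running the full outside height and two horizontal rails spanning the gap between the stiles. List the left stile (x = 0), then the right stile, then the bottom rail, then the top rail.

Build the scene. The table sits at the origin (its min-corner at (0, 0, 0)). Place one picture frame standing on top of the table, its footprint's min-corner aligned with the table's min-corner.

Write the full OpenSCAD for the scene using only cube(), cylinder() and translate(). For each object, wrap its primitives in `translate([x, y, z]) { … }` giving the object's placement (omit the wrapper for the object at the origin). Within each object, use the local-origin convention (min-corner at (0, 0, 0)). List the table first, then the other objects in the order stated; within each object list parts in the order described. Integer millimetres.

translate([0, 0, 736]) cube([862, 904, 35]);
translate([57, 57, 0]) cube([60, 60, 736]);
translate([745, 57, 0]) cube([60, 60, 736]);
translate([57, 787, 0]) cube([60, 60, 736]);
translate([745, 787, 0]) cube([60, 60, 736]);
translate([0, 0, 771]) {
  cube([55, 33, 715]);
  translate([634, 0, 0]) cube([55, 33, 715]);
  translate([55, 0, 0]) cube([579, 33, 55]);
  translate([55, 0, 660]) cube([579, 33, 55]);
}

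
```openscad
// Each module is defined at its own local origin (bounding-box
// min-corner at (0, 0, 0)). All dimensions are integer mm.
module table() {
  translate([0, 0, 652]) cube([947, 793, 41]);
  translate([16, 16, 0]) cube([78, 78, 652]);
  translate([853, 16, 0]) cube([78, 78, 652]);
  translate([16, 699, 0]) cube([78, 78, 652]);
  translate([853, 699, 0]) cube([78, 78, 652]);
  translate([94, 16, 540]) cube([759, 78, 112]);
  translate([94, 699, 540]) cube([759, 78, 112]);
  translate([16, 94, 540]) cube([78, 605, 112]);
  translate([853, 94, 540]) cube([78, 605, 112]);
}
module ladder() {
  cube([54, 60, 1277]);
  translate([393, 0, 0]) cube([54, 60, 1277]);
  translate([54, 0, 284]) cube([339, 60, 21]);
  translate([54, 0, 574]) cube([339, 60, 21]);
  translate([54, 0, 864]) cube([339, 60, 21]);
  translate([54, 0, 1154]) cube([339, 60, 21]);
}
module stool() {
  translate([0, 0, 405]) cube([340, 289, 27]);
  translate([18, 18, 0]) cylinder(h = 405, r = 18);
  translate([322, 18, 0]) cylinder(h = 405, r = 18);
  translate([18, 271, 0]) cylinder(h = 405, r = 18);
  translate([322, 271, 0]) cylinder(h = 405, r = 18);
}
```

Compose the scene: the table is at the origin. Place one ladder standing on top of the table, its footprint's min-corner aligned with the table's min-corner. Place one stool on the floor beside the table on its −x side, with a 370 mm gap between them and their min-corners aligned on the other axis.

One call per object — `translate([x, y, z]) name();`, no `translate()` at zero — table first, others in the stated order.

table();
translate([0, 0, 693]) ladder();
translate([-710, 0, 0]) stool();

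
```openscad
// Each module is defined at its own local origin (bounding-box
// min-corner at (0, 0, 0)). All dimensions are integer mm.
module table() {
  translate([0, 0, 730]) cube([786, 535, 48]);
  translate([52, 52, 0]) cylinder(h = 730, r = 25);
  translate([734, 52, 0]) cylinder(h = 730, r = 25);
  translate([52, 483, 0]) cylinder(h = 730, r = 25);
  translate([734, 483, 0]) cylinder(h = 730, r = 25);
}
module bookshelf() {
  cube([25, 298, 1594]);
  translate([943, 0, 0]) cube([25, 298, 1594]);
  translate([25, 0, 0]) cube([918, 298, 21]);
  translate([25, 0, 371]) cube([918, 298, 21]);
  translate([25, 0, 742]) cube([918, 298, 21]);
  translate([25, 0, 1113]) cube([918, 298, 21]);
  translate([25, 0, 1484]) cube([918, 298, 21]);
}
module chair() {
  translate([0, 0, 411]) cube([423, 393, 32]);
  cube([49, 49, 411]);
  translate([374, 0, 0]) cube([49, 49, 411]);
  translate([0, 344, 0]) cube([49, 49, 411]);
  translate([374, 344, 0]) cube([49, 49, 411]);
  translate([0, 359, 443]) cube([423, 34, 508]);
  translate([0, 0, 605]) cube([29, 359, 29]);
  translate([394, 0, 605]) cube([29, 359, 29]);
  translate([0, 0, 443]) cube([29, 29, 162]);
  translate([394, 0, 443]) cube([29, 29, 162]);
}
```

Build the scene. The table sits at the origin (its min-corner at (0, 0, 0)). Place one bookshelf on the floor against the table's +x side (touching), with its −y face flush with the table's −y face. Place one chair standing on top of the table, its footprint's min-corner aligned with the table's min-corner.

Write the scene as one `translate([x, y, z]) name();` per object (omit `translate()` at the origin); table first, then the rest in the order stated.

table();
translate([786, 0, 0]) bookshelf();
translate([0, 0, 778]) chair();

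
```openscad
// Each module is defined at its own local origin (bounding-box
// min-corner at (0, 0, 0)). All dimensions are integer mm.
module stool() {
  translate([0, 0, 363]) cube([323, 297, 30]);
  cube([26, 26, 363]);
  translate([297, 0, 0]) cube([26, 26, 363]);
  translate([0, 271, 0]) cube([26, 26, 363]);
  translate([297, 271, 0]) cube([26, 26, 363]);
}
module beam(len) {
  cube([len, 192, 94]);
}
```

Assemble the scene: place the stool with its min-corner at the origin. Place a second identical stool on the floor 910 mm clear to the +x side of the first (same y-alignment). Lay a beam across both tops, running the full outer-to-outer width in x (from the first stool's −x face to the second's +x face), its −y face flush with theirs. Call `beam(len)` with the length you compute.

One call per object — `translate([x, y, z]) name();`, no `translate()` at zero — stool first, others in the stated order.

stool();
translate([1233, 0, 0]) stool();
translate([0, 0, 393]) beam(1556);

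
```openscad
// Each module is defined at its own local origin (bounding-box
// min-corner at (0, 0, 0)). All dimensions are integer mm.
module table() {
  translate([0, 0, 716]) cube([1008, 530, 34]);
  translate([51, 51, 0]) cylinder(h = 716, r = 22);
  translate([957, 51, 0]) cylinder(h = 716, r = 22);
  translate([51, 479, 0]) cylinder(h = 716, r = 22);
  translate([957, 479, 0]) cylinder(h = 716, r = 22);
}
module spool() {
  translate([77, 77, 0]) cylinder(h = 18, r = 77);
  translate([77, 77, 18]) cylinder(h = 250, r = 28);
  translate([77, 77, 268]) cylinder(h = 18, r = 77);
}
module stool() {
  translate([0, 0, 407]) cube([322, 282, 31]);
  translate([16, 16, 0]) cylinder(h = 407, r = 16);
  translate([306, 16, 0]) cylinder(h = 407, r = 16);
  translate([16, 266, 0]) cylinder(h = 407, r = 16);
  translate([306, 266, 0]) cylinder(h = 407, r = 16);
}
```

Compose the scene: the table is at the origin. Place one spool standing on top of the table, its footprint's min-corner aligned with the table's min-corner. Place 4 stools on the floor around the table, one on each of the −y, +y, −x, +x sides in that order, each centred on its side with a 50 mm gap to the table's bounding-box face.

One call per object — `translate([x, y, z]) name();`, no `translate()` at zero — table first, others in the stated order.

table();
translate([0, 0, 750]) spool();
translate([343, -332, 0]) stool();
translate([343, 580, 0]) stool();
translate([-372, 124, 0]) stool();
translate([1058, 124, 0]) stool();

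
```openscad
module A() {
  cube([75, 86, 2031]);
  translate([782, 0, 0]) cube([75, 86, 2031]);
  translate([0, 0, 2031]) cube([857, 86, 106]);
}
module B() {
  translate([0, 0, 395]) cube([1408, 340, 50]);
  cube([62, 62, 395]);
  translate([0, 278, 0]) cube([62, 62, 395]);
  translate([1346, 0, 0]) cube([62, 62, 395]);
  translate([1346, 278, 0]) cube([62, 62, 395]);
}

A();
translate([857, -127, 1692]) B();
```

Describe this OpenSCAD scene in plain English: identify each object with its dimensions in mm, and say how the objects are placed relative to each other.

A is a rectangular door frame: two vertical jambs of 75×86 mm section, 2031 mm tall, with a clear opening 707 mm wide between their inner faces. A header 106 mm tall and 86 mm deep lies on top of the jambs and spans the full outside width.

B is a long wooden bench with a 1408 mm (x) × 340 mm (y) seat, 50 mm thick, its top surface 445 mm above the floor. Four 62 mm square legs at the seat corners, flush with the edges, run from z = 0 to the seat underside.

The bench is beside the door frame with their tops flush at z = 2137.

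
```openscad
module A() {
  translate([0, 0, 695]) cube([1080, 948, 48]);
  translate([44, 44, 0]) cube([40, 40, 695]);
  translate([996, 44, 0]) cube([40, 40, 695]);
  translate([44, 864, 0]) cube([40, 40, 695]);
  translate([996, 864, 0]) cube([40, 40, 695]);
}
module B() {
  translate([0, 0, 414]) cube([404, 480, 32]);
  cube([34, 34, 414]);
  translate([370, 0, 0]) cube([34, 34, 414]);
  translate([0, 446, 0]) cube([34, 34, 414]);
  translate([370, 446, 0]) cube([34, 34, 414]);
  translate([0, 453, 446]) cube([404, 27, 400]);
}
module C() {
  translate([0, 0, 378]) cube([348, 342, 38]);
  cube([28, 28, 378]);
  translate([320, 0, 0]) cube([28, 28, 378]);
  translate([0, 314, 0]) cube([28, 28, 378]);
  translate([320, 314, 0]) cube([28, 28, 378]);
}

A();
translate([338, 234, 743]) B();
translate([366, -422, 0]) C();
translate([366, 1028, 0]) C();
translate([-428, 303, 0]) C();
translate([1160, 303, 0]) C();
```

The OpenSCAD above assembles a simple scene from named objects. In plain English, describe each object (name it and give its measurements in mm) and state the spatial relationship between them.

A is a table: top 1080 mm (x) × 948 mm (y), 48 mm thick, upper face at z = 743 mm, on four 40×40 mm square legs, each inset 44 mm from the nearest pair of top edges, running from z = 0 to the bottom of the top.

B is a chair: 404×480 mm seat, 32 mm thick, top at z = 446 mm, on four 34 mm square corner legs flush with the seat edges. A 27 mm thick backrest slab spans the full seat width, extending 400 mm above the seat top, its back face flush with the seat's +y edge.

C is a four-legged stool. The seat is 348×342 mm, 38 mm thick, top at z = 416 mm. It stands on four square legs, each 28×28 mm in cross-section, from z = 0 to the seat underside, each flush with a corner of the seat.

The chair is on top of the table, centred. Four stools sit around the table at the −y, +y, −x, +x sides.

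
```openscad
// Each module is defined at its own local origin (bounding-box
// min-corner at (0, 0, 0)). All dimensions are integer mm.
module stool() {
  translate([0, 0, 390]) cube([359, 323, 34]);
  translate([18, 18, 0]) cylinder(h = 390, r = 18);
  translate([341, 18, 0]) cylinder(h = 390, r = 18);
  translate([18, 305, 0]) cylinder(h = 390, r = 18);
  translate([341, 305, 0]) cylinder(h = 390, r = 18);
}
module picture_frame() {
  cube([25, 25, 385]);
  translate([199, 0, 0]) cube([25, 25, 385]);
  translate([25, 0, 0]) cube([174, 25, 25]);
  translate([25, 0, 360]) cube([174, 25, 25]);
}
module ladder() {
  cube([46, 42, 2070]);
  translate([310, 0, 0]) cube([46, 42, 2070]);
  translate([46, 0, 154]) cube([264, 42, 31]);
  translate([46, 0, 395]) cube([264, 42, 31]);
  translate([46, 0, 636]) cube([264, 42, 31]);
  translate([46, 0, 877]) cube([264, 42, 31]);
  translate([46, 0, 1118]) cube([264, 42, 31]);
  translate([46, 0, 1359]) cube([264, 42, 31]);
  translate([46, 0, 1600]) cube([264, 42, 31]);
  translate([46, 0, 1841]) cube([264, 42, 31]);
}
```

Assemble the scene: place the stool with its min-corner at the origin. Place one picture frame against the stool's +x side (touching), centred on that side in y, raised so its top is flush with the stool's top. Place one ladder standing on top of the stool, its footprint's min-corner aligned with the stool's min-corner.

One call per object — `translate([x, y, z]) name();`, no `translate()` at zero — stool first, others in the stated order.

stool();
translate([359, 149, 39]) picture_frame();
translate([0, 0, 424]) ladder();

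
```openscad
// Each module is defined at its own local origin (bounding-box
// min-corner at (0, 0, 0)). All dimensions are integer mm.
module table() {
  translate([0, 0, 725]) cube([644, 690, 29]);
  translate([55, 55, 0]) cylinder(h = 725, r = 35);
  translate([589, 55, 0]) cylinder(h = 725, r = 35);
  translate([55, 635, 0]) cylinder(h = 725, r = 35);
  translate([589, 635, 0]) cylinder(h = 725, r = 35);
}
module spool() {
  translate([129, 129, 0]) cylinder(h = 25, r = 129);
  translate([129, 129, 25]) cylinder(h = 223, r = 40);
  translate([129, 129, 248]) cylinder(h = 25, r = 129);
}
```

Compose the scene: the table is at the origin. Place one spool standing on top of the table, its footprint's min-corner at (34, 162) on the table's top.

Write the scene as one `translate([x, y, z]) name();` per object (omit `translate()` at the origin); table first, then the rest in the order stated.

table();
translate([34, 162, 754]) spool();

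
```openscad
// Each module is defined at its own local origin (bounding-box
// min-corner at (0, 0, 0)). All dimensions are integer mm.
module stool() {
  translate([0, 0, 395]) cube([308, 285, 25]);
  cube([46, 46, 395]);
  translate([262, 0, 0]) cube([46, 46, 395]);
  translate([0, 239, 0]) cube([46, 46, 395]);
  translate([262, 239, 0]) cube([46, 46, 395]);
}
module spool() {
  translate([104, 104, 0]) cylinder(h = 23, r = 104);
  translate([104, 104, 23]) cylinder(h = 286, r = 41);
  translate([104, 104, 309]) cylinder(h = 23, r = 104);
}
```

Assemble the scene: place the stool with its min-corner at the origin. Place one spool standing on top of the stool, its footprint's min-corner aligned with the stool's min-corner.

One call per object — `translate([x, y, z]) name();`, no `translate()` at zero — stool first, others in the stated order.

stool();
translate([0, 0, 420]) spool();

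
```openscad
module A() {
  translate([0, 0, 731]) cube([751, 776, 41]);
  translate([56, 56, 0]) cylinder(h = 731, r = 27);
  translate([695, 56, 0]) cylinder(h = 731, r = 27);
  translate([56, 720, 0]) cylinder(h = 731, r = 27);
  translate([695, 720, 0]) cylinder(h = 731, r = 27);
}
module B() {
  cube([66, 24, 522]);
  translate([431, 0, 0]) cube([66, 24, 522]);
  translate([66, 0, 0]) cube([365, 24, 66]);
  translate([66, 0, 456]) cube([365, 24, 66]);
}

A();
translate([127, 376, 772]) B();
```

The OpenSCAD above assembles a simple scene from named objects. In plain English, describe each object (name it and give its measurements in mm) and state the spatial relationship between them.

A is a table: top 751 mm (x) × 776 mm (y), 41 mm thick, upper face at z = 772 mm, on four round legs of 54 mm diameter, each leg's bounding box inset 29 mm from the nearest pair of top edges, running from z = 0 to the bottom of the top.

B is a rectangular picture frame lying in the x–z plane (depth along y). The opening is 365 mm wide (x) by 390 mm tall (z), surrounded by a border 66 mm wide on all four sides. The frame is 24 mm deep and is made of two full-height vertical stiles with two horizontal rails fitted between them.

The picture frame is on top of the table, centred.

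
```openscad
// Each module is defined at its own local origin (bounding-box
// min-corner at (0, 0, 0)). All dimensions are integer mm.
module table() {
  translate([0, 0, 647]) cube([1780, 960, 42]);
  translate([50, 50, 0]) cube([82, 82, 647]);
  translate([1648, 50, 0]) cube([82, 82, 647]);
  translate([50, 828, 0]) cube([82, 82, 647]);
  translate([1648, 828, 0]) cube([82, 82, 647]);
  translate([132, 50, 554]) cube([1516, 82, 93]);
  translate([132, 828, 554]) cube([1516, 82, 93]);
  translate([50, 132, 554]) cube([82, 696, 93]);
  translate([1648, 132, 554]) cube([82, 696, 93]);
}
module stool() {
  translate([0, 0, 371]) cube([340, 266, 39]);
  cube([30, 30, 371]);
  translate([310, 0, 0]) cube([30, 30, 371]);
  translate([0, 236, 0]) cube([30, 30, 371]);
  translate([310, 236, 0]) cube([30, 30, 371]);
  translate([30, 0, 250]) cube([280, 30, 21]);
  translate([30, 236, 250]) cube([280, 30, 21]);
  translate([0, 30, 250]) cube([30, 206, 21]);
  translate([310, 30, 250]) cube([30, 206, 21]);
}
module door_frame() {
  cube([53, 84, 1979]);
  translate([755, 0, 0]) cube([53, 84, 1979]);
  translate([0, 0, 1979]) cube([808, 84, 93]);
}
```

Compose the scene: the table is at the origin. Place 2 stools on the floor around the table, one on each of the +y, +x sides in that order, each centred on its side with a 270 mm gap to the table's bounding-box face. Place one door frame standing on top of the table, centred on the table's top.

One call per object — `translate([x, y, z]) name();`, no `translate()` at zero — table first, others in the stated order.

table();
translate([720, 1230, 0]) stool();
translate([2050, 347, 0]) stool();
translate([486, 438, 689]) door_frame();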